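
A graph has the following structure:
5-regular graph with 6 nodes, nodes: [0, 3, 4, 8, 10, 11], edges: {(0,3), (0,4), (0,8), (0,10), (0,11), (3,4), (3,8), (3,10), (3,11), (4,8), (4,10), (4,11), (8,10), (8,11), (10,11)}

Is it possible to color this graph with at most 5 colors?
No, G is not 5-colorable

The clique on vertices [0, 3, 4, 8, 10, 11] has size 6 > 5, so it alone needs 6 colors.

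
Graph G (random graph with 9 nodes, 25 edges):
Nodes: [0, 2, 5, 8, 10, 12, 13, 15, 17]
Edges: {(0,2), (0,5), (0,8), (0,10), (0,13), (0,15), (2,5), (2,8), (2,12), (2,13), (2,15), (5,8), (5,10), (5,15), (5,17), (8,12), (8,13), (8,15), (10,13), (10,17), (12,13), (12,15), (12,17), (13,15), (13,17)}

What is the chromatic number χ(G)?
Clique number ω(G) = 5 (lower bound: χ ≥ ω).
The clique on [0, 2, 8, 13, 15] has size 5, forcing χ ≥ 5, and the coloring below uses 5 colors, so χ(G) = 5.
A valid 5-coloring: color 1: [5, 13]; color 2: [8, 10]; color 3: [2, 17]; color 4: [0, 12]; color 5: [15].

χ(G) = 5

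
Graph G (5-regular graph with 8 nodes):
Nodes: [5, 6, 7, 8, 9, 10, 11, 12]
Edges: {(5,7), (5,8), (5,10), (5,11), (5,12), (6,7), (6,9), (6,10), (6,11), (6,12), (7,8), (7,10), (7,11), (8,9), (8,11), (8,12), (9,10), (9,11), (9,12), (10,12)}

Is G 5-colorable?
A valid 5-coloring: color 1: [5, 6]; color 2: [7, 9]; color 3: [11, 12]; color 4: [8, 10].
(χ(G) = 4 ≤ 5.)

Yes, G is 5-colorable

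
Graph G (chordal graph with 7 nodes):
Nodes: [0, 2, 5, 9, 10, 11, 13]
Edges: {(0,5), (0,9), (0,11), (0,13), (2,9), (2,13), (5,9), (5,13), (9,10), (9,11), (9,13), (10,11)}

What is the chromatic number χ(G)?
χ(G) = 4

Clique number ω(G) = 4 (lower bound: χ ≥ ω).
The clique on [0, 5, 9, 13] has size 4, forcing χ ≥ 4, and the coloring below uses 4 colors, so χ(G) = 4.
A valid 4-coloring: color 1: [9]; color 2: [0, 2, 10]; color 3: [11, 13]; color 4: [5].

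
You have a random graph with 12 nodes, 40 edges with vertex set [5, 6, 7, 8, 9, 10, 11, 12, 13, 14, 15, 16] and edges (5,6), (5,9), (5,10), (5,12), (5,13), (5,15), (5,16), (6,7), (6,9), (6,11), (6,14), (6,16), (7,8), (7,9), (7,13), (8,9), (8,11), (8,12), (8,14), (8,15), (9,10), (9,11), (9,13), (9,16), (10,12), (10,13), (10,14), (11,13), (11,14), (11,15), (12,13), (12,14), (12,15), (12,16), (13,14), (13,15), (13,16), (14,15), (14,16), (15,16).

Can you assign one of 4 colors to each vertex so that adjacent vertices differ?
The clique on vertices [5, 12, 13, 15, 16] has size 5 > 4, so it alone needs 5 colors.

No, G is not 4-colorable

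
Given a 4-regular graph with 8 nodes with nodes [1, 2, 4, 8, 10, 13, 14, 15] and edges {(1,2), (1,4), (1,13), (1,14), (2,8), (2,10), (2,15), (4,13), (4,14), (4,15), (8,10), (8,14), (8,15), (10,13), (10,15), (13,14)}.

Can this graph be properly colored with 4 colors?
A valid 4-coloring: color 1: [1, 15]; color 2: [4, 8]; color 3: [2, 13]; color 4: [10, 14].
(χ(G) = 4 ≤ 4.)

Yes, G is 4-colorable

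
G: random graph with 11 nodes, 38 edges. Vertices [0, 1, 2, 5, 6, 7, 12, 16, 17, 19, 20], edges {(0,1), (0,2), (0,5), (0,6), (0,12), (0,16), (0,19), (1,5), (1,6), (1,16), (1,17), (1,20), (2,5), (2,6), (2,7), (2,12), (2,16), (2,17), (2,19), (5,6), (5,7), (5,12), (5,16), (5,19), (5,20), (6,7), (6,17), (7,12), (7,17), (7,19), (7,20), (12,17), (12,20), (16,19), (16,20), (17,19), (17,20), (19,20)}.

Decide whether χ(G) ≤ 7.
Yes, G is 7-colorable

A valid 7-coloring: color 1: [5, 17]; color 2: [2, 20]; color 3: [0, 7]; color 4: [1, 12, 19]; color 5: [6, 16].
(χ(G) = 5 ≤ 7.)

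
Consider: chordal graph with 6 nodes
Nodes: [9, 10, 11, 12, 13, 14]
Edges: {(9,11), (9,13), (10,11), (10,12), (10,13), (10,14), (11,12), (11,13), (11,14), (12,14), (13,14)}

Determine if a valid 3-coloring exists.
The clique on vertices [10, 11, 12, 14] has size 4 > 3, so it alone needs 4 colors.

No, G is not 3-colorable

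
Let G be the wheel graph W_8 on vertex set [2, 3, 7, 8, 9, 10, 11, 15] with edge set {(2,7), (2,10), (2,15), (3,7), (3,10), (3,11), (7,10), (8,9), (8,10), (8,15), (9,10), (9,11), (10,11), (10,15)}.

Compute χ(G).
χ(G) = 4

Clique number ω(G) = 3 (lower bound: χ ≥ ω).
Odd cycle [8, 9, 11, 3, 7, 2, 15] needs 3 colors (χ ≥ 3).
Vertex 10 is adjacent to every vertex of [2, 3, 7, 8, 9, 11, 15], which already need 3 colors among themselves, so 10 needs a new color (χ ≥ 4).
The coloring below uses 4 colors, so χ(G) = 4.
A valid 4-coloring: color 1: [10]; color 2: [2, 8, 11]; color 3: [3, 9, 15]; color 4: [7].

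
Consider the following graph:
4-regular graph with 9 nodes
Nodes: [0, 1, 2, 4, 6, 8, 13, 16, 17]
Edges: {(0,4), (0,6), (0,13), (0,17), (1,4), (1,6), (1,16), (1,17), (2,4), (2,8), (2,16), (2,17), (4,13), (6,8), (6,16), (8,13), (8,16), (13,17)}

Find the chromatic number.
Clique number ω(G) = 3 (lower bound: χ ≥ ω).
The clique on [0, 13, 17] has size 3, forcing χ ≥ 3, and the coloring below uses 3 colors, so χ(G) = 3.
A valid 3-coloring: color 1: [2, 6, 13]; color 2: [0, 1, 8]; color 3: [4, 16, 17].

χ(G) = 3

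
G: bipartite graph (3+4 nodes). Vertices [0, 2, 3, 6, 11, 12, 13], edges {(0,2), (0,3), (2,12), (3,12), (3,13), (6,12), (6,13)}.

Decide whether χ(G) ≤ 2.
A valid 2-coloring: color 1: [0, 11, 12, 13]; color 2: [2, 3, 6].
(χ(G) = 2 ≤ 2.)

Yes, G is 2-colorable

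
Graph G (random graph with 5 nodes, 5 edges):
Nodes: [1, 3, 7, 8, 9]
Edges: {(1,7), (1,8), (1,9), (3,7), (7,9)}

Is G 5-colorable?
A valid 5-coloring: color 1: [1, 3]; color 2: [7, 8]; color 3: [9].
(χ(G) = 3 ≤ 5.)

Yes, G is 5-colorable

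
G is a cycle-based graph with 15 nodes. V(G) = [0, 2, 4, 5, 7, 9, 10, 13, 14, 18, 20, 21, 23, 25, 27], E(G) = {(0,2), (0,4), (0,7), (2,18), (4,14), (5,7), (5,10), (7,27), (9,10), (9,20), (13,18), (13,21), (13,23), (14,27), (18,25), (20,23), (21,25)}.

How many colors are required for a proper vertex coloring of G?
χ(G) = 3

Clique number ω(G) = 2 (lower bound: χ ≥ ω).
Odd cycle [14, 4, 0, 7, 27] needs 3 colors (χ ≥ 3).
The coloring below uses 3 colors, so χ(G) = 3.
A valid 3-coloring: color 1: [2, 4, 7, 10, 13, 20, 25]; color 2: [0, 5, 9, 14, 18, 21, 23]; color 3: [27].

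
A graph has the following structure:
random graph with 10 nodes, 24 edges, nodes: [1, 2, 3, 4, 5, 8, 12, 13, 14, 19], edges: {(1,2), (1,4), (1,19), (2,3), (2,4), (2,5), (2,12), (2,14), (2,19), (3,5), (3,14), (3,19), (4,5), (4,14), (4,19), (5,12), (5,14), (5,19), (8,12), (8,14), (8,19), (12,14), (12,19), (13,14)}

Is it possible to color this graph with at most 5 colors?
A valid 5-coloring: color 1: [14, 19]; color 2: [2, 8, 13]; color 3: [1, 5]; color 4: [3, 4, 12].
(χ(G) = 4 ≤ 5.)

Yes, G is 5-colorable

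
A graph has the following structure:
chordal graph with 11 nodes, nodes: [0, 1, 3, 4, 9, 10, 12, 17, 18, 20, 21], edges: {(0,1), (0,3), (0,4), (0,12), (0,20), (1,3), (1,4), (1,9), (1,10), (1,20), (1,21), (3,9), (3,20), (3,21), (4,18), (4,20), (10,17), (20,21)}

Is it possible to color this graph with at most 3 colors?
No, G is not 3-colorable

The clique on vertices [0, 1, 3, 20] has size 4 > 3, so it alone needs 4 colors.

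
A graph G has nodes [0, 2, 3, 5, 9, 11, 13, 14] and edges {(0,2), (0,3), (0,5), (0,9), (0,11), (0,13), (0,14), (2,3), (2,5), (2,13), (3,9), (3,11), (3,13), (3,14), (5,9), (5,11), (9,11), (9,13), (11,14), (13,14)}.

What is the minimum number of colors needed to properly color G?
χ(G) = 4

Clique number ω(G) = 4 (lower bound: χ ≥ ω).
The clique on [0, 3, 9, 11] has size 4, forcing χ ≥ 4, and the coloring below uses 4 colors, so χ(G) = 4.
A valid 4-coloring: color 1: [0]; color 2: [3, 5]; color 3: [11, 13]; color 4: [2, 9, 14].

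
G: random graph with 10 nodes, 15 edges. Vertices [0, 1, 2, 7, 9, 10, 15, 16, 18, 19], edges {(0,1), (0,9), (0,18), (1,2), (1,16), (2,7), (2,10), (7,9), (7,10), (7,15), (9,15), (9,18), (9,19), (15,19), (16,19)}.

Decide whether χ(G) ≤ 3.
A valid 3-coloring: color 1: [2, 9, 16]; color 2: [1, 7, 18, 19]; color 3: [0, 10, 15].
(χ(G) = 3 ≤ 3.)

Yes, G is 3-colorable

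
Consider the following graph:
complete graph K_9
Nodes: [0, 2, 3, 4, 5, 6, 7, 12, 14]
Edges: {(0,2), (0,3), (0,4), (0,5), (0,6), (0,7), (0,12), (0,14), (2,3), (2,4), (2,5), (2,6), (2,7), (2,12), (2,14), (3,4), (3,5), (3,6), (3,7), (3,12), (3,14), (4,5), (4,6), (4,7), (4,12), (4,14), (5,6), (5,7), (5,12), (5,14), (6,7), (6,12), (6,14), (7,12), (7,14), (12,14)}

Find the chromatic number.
χ(G) = 9

Clique number ω(G) = 9 (lower bound: χ ≥ ω).
The clique on [0, 2, 3, 4, 5, 6, 7, 12, 14] has size 9, forcing χ ≥ 9, and the coloring below uses 9 colors, so χ(G) = 9.
A valid 9-coloring: color 1: [5]; color 2: [6]; color 3: [4]; color 4: [14]; color 5: [2]; color 6: [3]; color 7: [0]; color 8: [7]; color 9: [12].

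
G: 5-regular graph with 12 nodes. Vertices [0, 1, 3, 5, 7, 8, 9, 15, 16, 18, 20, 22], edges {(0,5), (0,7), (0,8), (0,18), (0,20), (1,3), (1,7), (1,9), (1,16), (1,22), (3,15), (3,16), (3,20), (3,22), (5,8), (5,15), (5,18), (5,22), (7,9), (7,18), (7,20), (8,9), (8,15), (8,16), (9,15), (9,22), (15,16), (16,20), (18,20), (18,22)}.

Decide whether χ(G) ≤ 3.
The clique on vertices [0, 7, 18, 20] has size 4 > 3, so it alone needs 4 colors.

No, G is not 3-colorable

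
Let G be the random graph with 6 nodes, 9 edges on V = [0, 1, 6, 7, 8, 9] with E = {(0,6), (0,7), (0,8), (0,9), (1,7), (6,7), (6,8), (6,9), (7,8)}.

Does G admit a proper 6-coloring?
A valid 6-coloring: color 1: [0, 1]; color 2: [7, 9]; color 3: [6]; color 4: [8].
(χ(G) = 4 ≤ 6.)

Yes, G is 6-colorable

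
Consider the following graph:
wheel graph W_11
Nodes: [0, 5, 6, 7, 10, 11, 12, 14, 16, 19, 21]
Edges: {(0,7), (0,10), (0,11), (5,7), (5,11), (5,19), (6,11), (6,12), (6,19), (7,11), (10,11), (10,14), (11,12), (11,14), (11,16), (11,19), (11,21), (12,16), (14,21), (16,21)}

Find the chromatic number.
Clique number ω(G) = 3 (lower bound: χ ≥ ω).
The clique on [0, 10, 11] has size 3, forcing χ ≥ 3, and the coloring below uses 3 colors, so χ(G) = 3.
A valid 3-coloring: color 1: [11]; color 2: [7, 10, 12, 19, 21]; color 3: [0, 5, 6, 14, 16].

χ(G) = 3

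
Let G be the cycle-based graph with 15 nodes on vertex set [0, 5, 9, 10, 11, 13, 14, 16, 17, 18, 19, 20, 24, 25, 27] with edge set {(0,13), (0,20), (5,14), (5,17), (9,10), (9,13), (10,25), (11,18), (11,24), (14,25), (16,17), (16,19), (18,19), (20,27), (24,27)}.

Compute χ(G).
χ(G) = 3

Clique number ω(G) = 2 (lower bound: χ ≥ ω).
Odd cycle [25, 14, 5, 17, 16, 19, 18, 11, 24, 27, 20, 0, 13, 9, 10] needs 3 colors (χ ≥ 3).
The coloring below uses 3 colors, so χ(G) = 3.
A valid 3-coloring: color 1: [5, 9, 16, 18, 20, 24, 25]; color 2: [0, 10, 11, 14, 17, 19, 27]; color 3: [13].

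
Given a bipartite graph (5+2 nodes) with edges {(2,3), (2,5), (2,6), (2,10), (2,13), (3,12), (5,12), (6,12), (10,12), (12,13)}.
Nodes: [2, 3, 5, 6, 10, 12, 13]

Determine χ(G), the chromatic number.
Clique number ω(G) = 2 (lower bound: χ ≥ ω).
The graph is bipartite (no odd cycle), so 2 colors suffice: χ(G) = 2.
A valid 2-coloring: color 1: [2, 12]; color 2: [3, 5, 6, 10, 13].

χ(G) = 2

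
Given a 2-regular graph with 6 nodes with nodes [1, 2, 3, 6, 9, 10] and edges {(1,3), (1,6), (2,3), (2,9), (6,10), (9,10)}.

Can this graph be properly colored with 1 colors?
No, G is not 1-colorable

Edge (1,3) forces its endpoints to differ, so 1 color is not enough.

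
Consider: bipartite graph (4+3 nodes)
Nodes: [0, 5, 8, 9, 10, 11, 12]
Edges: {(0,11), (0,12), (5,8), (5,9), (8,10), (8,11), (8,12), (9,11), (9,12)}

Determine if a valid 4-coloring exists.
A valid 4-coloring: color 1: [0, 8, 9]; color 2: [5, 10, 11, 12].
(χ(G) = 2 ≤ 4.)

Yes, G is 4-colorable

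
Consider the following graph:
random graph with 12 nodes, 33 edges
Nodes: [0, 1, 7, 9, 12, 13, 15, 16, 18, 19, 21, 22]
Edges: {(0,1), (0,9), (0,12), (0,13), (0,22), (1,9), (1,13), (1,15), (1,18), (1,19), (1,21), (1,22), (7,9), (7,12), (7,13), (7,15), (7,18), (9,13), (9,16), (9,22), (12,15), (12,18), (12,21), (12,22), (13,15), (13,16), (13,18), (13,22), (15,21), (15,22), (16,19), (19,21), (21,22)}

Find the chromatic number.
χ(G) = 5

Clique number ω(G) = 5 (lower bound: χ ≥ ω).
The clique on [0, 1, 9, 13, 22] has size 5, forcing χ ≥ 5, and the coloring below uses 5 colors, so χ(G) = 5.
A valid 5-coloring: color 1: [12, 13, 19]; color 2: [1, 7, 16]; color 3: [18, 22]; color 4: [9, 15]; color 5: [0, 21].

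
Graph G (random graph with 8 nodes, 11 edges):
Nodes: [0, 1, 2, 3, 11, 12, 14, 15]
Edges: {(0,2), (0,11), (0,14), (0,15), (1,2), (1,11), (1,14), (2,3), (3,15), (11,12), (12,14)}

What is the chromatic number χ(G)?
Clique number ω(G) = 2 (lower bound: χ ≥ ω).
The graph is bipartite (no odd cycle), so 2 colors suffice: χ(G) = 2.
A valid 2-coloring: color 1: [0, 1, 3, 12]; color 2: [2, 11, 14, 15].

χ(G) = 2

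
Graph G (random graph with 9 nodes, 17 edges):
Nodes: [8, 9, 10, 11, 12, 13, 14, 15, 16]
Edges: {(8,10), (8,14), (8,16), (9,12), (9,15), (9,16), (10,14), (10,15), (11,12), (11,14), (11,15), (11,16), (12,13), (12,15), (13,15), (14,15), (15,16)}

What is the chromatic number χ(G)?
χ(G) = 3

Clique number ω(G) = 3 (lower bound: χ ≥ ω).
The clique on [8, 10, 14] has size 3, forcing χ ≥ 3, and the coloring below uses 3 colors, so χ(G) = 3.
A valid 3-coloring: color 1: [8, 15]; color 2: [12, 14, 16]; color 3: [9, 10, 11, 13].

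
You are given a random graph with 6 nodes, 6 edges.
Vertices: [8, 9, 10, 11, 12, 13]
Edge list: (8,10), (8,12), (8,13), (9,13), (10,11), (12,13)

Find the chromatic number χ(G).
Clique number ω(G) = 3 (lower bound: χ ≥ ω).
The clique on [8, 12, 13] has size 3, forcing χ ≥ 3, and the coloring below uses 3 colors, so χ(G) = 3.
A valid 3-coloring: color 1: [10, 13]; color 2: [8, 9, 11]; color 3: [12].

χ(G) = 3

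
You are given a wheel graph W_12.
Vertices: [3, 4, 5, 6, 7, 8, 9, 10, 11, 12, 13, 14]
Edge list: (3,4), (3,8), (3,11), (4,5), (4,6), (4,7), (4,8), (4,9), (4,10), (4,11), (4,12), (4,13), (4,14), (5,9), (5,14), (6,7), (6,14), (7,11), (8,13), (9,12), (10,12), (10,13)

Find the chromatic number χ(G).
χ(G) = 4

Clique number ω(G) = 3 (lower bound: χ ≥ ω).
Odd cycle [6, 7, 11, 3, 8, 13, 10, 12, 9, 5, 14] needs 3 colors (χ ≥ 3).
Vertex 4 is adjacent to every vertex of [3, 5, 6, 7, 8, 9, 10, 11, 12, 13, 14], which already need 3 colors among themselves, so 4 needs a new color (χ ≥ 4).
The coloring below uses 4 colors, so χ(G) = 4.
A valid 4-coloring: color 1: [4]; color 2: [5, 6, 8, 10, 11]; color 3: [3, 7, 12, 13, 14]; color 4: [9].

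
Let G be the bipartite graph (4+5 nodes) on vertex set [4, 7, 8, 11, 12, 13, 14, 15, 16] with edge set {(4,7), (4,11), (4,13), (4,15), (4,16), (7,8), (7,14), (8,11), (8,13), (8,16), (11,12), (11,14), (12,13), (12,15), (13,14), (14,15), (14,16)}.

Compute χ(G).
χ(G) = 2

Clique number ω(G) = 2 (lower bound: χ ≥ ω).
The graph is bipartite (no odd cycle), so 2 colors suffice: χ(G) = 2.
A valid 2-coloring: color 1: [4, 8, 12, 14]; color 2: [7, 11, 13, 15, 16].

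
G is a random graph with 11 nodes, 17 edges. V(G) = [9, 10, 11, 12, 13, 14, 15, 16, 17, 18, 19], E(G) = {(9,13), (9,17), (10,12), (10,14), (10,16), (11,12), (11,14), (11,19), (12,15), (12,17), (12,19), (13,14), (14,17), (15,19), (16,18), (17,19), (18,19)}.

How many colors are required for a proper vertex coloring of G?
Clique number ω(G) = 3 (lower bound: χ ≥ ω).
The clique on [12, 17, 19] has size 3, forcing χ ≥ 3, and the coloring below uses 3 colors, so χ(G) = 3.
A valid 3-coloring: color 1: [9, 12, 14, 18]; color 2: [13, 16, 19]; color 3: [10, 11, 15, 17].

χ(G) = 3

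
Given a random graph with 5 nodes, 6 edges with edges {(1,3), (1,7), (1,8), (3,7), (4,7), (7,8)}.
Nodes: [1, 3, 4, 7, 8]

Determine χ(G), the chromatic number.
χ(G) = 3

Clique number ω(G) = 3 (lower bound: χ ≥ ω).
The clique on [1, 7, 8] has size 3, forcing χ ≥ 3, and the coloring below uses 3 colors, so χ(G) = 3.
A valid 3-coloring: color 1: [7]; color 2: [1, 4]; color 3: [3, 8].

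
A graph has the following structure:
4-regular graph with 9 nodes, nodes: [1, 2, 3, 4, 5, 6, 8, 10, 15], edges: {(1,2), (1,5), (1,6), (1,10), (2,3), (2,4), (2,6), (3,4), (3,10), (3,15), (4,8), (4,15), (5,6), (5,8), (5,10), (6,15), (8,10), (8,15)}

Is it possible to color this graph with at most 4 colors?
A valid 4-coloring: color 1: [4, 5]; color 2: [1, 3, 8]; color 3: [2, 10, 15]; color 4: [6].
(χ(G) = 3 ≤ 4.)

Yes, G is 4-colorable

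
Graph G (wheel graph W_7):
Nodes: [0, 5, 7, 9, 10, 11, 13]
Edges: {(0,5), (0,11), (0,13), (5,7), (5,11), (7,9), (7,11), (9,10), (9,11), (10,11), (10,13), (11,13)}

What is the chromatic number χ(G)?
χ(G) = 3

Clique number ω(G) = 3 (lower bound: χ ≥ ω).
The clique on [0, 11, 13] has size 3, forcing χ ≥ 3, and the coloring below uses 3 colors, so χ(G) = 3.
A valid 3-coloring: color 1: [11]; color 2: [5, 9, 13]; color 3: [0, 7, 10].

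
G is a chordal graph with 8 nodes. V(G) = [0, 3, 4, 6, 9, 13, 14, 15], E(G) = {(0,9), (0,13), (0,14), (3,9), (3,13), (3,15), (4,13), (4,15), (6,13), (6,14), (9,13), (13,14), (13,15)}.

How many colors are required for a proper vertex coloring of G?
χ(G) = 3

Clique number ω(G) = 3 (lower bound: χ ≥ ω).
The clique on [0, 9, 13] has size 3, forcing χ ≥ 3, and the coloring below uses 3 colors, so χ(G) = 3.
A valid 3-coloring: color 1: [13]; color 2: [9, 14, 15]; color 3: [0, 3, 4, 6].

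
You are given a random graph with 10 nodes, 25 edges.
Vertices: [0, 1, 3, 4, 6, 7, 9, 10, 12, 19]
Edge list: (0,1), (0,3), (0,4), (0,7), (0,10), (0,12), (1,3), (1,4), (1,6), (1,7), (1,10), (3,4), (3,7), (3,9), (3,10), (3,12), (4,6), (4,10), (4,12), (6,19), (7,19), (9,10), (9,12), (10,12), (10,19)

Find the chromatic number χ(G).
Clique number ω(G) = 5 (lower bound: χ ≥ ω).
The clique on [0, 1, 3, 4, 10] has size 5, forcing χ ≥ 5, and the coloring below uses 5 colors, so χ(G) = 5.
A valid 5-coloring: color 1: [6, 7, 10]; color 2: [3, 19]; color 3: [4, 9]; color 4: [1, 12]; color 5: [0].

χ(G) = 5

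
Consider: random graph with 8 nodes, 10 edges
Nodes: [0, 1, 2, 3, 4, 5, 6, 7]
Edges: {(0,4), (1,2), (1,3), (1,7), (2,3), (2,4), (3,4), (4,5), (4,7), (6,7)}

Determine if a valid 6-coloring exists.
A valid 6-coloring: color 1: [1, 4, 6]; color 2: [0, 3, 5, 7]; color 3: [2].
(χ(G) = 3 ≤ 6.)

Yes, G is 6-colorable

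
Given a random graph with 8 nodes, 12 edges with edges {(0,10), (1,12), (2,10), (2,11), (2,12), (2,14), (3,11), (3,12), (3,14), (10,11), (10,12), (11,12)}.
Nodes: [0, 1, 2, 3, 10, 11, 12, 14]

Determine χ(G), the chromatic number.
χ(G) = 4

Clique number ω(G) = 4 (lower bound: χ ≥ ω).
The clique on [2, 10, 11, 12] has size 4, forcing χ ≥ 4, and the coloring below uses 4 colors, so χ(G) = 4.
A valid 4-coloring: color 1: [0, 12, 14]; color 2: [1, 2, 3]; color 3: [10]; color 4: [11].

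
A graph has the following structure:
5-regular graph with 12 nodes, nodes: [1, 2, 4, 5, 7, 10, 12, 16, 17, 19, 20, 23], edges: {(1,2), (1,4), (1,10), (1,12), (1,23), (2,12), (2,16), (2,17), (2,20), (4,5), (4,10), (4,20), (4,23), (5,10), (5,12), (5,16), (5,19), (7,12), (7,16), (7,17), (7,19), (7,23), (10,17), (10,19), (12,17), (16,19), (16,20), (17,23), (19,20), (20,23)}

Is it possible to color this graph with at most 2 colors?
The clique on vertices [1, 2, 12] has size 3 > 2, so it alone needs 3 colors.

No, G is not 2-colorable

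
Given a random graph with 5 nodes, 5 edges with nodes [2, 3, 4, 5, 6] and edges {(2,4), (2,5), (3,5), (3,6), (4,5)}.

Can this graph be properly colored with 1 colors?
The clique on vertices [2, 4, 5] has size 3 > 1, so it alone needs 3 colors.

No, G is not 1-colorable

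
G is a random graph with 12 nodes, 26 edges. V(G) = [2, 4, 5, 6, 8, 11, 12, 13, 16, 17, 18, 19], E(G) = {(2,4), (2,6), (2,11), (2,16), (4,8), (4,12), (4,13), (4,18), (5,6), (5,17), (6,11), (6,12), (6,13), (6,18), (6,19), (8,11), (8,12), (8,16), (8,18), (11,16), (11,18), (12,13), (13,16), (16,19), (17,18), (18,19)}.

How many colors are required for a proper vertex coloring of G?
Clique number ω(G) = 3 (lower bound: χ ≥ ω).
Odd cycle [18, 8, 16, 2, 6] needs 3 colors (χ ≥ 3).
Vertex 11 is adjacent to every vertex of [2, 6, 8, 16, 18], which already need 3 colors among themselves, so 11 needs a new color (χ ≥ 4).
The coloring below uses 4 colors, so χ(G) = 4.
A valid 4-coloring: color 1: [6, 8, 17]; color 2: [5, 12, 16, 18]; color 3: [4, 11, 19]; color 4: [2, 13].

χ(G) = 4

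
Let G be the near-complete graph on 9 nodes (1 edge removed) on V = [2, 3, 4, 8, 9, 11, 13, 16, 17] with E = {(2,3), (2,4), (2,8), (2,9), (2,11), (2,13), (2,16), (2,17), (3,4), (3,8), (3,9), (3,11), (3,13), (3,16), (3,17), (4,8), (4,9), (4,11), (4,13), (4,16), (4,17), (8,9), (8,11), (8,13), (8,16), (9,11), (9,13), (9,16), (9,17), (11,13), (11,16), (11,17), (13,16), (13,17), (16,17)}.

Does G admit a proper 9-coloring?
A valid 9-coloring: color 1: [2]; color 2: [4]; color 3: [11]; color 4: [9]; color 5: [3]; color 6: [16]; color 7: [13]; color 8: [8, 17].
(χ(G) = 8 ≤ 9.)

Yes, G is 9-colorable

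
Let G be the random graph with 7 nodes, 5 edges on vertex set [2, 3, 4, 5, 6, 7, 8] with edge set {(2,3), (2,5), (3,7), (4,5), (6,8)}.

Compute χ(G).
Clique number ω(G) = 2 (lower bound: χ ≥ ω).
The graph is bipartite (no odd cycle), so 2 colors suffice: χ(G) = 2.
A valid 2-coloring: color 1: [2, 4, 7, 8]; color 2: [3, 5, 6].

χ(G) = 2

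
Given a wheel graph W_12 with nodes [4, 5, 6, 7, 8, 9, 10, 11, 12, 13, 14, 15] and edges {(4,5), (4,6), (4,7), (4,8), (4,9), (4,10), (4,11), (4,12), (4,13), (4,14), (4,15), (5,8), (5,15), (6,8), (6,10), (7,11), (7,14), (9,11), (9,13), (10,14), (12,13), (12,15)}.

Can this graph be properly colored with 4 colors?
Yes, G is 4-colorable

A valid 4-coloring: color 1: [4]; color 2: [7, 8, 9, 10, 15]; color 3: [5, 6, 11, 12, 14]; color 4: [13].
(χ(G) = 4 ≤ 4.)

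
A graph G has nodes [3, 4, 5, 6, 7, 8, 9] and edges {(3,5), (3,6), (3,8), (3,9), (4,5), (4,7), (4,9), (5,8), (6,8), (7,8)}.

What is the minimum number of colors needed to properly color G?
χ(G) = 3

Clique number ω(G) = 3 (lower bound: χ ≥ ω).
The clique on [3, 5, 8] has size 3, forcing χ ≥ 3, and the coloring below uses 3 colors, so χ(G) = 3.
A valid 3-coloring: color 1: [4, 8]; color 2: [3, 7]; color 3: [5, 6, 9].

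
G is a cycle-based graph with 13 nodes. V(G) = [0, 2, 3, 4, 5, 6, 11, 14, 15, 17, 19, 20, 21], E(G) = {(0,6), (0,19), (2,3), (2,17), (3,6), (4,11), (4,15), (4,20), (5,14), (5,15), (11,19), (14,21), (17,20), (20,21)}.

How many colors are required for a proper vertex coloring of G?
Clique number ω(G) = 2 (lower bound: χ ≥ ω).
Odd cycle [6, 3, 2, 17, 20, 4, 11, 19, 0] needs 3 colors (χ ≥ 3).
The coloring below uses 3 colors, so χ(G) = 3.
A valid 3-coloring: color 1: [2, 6, 14, 15, 19, 20]; color 2: [0, 3, 4, 5, 17, 21]; color 3: [11].

χ(G) = 3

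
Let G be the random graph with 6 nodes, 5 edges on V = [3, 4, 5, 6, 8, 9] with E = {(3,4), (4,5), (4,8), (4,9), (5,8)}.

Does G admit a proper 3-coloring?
Yes, G is 3-colorable

A valid 3-coloring: color 1: [4, 6]; color 2: [3, 8, 9]; color 3: [5].
(χ(G) = 3 ≤ 3.)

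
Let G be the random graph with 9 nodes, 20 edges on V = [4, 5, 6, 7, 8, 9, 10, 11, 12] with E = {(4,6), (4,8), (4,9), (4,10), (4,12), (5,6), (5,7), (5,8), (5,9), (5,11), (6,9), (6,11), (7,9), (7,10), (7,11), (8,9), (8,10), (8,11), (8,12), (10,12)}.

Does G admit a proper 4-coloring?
Yes, G is 4-colorable

A valid 4-coloring: color 1: [6, 7, 8]; color 2: [4, 5]; color 3: [9, 10, 11]; color 4: [12].
(χ(G) = 4 ≤ 4.)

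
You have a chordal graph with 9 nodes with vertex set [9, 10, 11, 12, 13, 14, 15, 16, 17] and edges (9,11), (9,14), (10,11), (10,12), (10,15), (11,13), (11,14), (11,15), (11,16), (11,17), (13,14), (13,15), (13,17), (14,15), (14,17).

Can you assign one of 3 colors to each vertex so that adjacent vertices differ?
No, G is not 3-colorable

The clique on vertices [11, 13, 14, 17] has size 4 > 3, so it alone needs 4 colors.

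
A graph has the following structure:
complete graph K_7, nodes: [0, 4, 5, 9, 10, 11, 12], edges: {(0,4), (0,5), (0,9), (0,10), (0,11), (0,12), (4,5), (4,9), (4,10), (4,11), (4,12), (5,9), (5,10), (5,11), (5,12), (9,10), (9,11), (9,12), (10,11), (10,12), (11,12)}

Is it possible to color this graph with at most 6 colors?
No, G is not 6-colorable

The clique on vertices [0, 4, 5, 9, 10, 11, 12] has size 7 > 6, so it alone needs 7 colors.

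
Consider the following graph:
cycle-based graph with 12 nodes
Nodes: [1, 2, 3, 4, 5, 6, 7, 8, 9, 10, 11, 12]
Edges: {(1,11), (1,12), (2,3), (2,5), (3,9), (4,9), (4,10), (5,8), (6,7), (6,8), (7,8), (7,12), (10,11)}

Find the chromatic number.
χ(G) = 3

Clique number ω(G) = 3 (lower bound: χ ≥ ω).
The clique on [6, 7, 8] has size 3, forcing χ ≥ 3, and the coloring below uses 3 colors, so χ(G) = 3.
A valid 3-coloring: color 1: [1, 2, 7, 9, 10]; color 2: [3, 4, 8, 11, 12]; color 3: [5, 6].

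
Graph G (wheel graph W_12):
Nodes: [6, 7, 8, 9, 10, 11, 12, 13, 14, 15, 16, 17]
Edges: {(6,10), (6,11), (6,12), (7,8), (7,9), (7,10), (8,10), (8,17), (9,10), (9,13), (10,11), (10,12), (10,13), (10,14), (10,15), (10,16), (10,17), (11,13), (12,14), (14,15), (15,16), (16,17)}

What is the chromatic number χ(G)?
Clique number ω(G) = 3 (lower bound: χ ≥ ω).
Odd cycle [17, 8, 7, 9, 13, 11, 6, 12, 14, 15, 16] needs 3 colors (χ ≥ 3).
Vertex 10 is adjacent to every vertex of [6, 7, 8, 9, 11, 12, 13, 14, 15, 16, 17], which already need 3 colors among themselves, so 10 needs a new color (χ ≥ 4).
The coloring below uses 4 colors, so χ(G) = 4.
A valid 4-coloring: color 1: [10]; color 2: [6, 7, 13, 15, 17]; color 3: [8, 9, 11, 12, 16]; color 4: [14].

χ(G) = 4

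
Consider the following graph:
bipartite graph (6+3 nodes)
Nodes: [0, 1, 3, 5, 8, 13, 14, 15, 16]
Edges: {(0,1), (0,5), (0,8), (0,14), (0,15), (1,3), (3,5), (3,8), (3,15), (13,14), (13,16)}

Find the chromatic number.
χ(G) = 2

Clique number ω(G) = 2 (lower bound: χ ≥ ω).
The graph is bipartite (no odd cycle), so 2 colors suffice: χ(G) = 2.
A valid 2-coloring: color 1: [0, 3, 13]; color 2: [1, 5, 8, 14, 15, 16].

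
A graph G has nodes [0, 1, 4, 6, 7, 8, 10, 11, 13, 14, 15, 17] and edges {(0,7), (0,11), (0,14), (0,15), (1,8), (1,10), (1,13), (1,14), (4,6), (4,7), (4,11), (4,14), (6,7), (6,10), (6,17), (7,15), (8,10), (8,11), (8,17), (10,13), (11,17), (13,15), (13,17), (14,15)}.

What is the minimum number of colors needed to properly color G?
χ(G) = 3

Clique number ω(G) = 3 (lower bound: χ ≥ ω).
The clique on [0, 14, 15] has size 3, forcing χ ≥ 3, and the coloring below uses 3 colors, so χ(G) = 3.
A valid 3-coloring: color 1: [0, 6, 8, 13]; color 2: [7, 10, 11, 14]; color 3: [1, 4, 15, 17].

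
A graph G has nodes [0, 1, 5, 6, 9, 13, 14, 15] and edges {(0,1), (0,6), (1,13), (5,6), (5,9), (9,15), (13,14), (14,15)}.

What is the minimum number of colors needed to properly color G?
Clique number ω(G) = 2 (lower bound: χ ≥ ω).
The graph is bipartite (no odd cycle), so 2 colors suffice: χ(G) = 2.
A valid 2-coloring: color 1: [1, 6, 9, 14]; color 2: [0, 5, 13, 15].

χ(G) = 2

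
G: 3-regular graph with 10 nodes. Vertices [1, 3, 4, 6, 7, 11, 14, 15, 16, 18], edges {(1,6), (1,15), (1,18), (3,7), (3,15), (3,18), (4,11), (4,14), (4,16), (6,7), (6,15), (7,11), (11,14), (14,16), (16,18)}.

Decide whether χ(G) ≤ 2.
The clique on vertices [1, 6, 15] has size 3 > 2, so it alone needs 3 colors.

No, G is not 2-colorable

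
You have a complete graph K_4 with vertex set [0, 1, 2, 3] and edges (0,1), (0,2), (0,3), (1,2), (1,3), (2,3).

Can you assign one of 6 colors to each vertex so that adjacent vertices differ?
Yes, G is 6-colorable

A valid 6-coloring: color 1: [0]; color 2: [3]; color 3: [2]; color 4: [1].
(χ(G) = 4 ≤ 6.)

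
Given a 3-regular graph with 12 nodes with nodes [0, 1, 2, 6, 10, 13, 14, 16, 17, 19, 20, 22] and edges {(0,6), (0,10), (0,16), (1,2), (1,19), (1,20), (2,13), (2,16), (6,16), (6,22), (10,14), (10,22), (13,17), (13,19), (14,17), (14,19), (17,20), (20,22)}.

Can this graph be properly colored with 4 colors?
Yes, G is 4-colorable

A valid 4-coloring: color 1: [2, 6, 10, 19, 20]; color 2: [0, 1, 17, 22]; color 3: [13, 14, 16].
(χ(G) = 3 ≤ 4.)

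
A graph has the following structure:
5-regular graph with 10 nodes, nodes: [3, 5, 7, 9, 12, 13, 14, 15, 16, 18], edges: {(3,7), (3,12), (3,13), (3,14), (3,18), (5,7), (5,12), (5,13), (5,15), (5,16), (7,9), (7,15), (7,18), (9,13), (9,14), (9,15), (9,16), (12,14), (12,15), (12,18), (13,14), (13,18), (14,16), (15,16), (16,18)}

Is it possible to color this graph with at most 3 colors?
Yes, G is 3-colorable

A valid 3-coloring: color 1: [7, 12, 13, 16]; color 2: [3, 5, 9]; color 3: [14, 15, 18].
(χ(G) = 3 ≤ 3.)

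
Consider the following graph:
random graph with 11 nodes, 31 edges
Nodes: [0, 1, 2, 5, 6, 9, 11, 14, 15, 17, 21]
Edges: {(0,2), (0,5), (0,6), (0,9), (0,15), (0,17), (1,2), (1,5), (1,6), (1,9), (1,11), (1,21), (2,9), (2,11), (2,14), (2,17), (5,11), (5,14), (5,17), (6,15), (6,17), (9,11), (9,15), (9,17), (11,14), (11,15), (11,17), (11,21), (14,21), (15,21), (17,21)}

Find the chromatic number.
Clique number ω(G) = 4 (lower bound: χ ≥ ω).
The clique on [0, 2, 9, 17] has size 4, forcing χ ≥ 4, and the coloring below uses 4 colors, so χ(G) = 4.
A valid 4-coloring: color 1: [0, 11]; color 2: [1, 14, 15, 17]; color 3: [2, 5, 6, 21]; color 4: [9].

χ(G) = 4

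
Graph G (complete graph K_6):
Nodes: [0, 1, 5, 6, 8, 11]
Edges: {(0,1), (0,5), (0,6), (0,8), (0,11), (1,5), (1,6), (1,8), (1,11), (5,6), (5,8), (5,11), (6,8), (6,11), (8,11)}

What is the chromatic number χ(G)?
χ(G) = 6

Clique number ω(G) = 6 (lower bound: χ ≥ ω).
The clique on [0, 1, 5, 6, 8, 11] has size 6, forcing χ ≥ 6, and the coloring below uses 6 colors, so χ(G) = 6.
A valid 6-coloring: color 1: [11]; color 2: [6]; color 3: [8]; color 4: [0]; color 5: [5]; color 6: [1].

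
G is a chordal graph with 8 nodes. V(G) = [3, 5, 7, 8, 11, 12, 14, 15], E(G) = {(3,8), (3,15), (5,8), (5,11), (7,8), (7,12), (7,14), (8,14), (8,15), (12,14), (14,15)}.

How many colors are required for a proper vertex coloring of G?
Clique number ω(G) = 3 (lower bound: χ ≥ ω).
The clique on [3, 8, 15] has size 3, forcing χ ≥ 3, and the coloring below uses 3 colors, so χ(G) = 3.
A valid 3-coloring: color 1: [8, 11, 12]; color 2: [3, 5, 14]; color 3: [7, 15].

χ(G) = 3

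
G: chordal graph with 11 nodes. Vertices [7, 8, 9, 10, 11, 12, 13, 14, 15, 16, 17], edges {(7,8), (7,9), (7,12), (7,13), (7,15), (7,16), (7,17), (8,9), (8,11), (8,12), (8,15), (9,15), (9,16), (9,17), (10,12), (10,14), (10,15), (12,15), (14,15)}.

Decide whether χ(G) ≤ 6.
Yes, G is 6-colorable

A valid 6-coloring: color 1: [7, 10, 11]; color 2: [13, 15, 16, 17]; color 3: [8, 14]; color 4: [9, 12].
(χ(G) = 4 ≤ 6.)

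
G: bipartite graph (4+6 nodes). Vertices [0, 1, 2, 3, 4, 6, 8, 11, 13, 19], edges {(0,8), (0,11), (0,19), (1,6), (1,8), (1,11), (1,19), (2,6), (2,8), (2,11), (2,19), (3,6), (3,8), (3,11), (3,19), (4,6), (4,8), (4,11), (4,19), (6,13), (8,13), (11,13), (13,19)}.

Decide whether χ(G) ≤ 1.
Edge (0,8) forces its endpoints to differ, so 1 color is not enough.

No, G is not 1-colorable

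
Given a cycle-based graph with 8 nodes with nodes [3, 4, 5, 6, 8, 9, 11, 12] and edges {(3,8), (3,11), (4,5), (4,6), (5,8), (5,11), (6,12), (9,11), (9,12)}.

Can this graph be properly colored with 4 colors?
A valid 4-coloring: color 1: [4, 8, 11, 12]; color 2: [3, 5, 6, 9].
(χ(G) = 2 ≤ 4.)

Yes, G is 4-colorable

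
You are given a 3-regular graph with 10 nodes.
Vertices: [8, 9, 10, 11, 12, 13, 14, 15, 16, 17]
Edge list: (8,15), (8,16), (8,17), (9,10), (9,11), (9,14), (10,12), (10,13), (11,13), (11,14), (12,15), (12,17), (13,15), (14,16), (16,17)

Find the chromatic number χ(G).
Clique number ω(G) = 3 (lower bound: χ ≥ ω).
The clique on [8, 16, 17] has size 3, forcing χ ≥ 3, and the coloring below uses 3 colors, so χ(G) = 3.
A valid 3-coloring: color 1: [11, 12, 16]; color 2: [8, 9, 13]; color 3: [10, 14, 15, 17].

χ(G) = 3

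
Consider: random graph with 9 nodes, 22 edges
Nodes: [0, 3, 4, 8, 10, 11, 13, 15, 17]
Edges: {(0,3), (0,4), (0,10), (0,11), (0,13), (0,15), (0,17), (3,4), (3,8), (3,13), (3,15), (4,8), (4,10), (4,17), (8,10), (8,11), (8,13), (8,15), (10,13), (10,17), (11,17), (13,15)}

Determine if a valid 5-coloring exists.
Yes, G is 5-colorable

A valid 5-coloring: color 1: [0, 8]; color 2: [13, 17]; color 3: [3, 10, 11]; color 4: [4, 15].
(χ(G) = 4 ≤ 5.)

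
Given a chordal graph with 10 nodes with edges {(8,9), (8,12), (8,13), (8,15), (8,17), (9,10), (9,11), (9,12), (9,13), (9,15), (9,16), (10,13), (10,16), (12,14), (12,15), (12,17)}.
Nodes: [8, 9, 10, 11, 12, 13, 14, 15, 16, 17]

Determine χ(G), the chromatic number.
χ(G) = 4

Clique number ω(G) = 4 (lower bound: χ ≥ ω).
The clique on [8, 9, 12, 15] has size 4, forcing χ ≥ 4, and the coloring below uses 4 colors, so χ(G) = 4.
A valid 4-coloring: color 1: [9, 14, 17]; color 2: [8, 10, 11]; color 3: [12, 13, 16]; color 4: [15].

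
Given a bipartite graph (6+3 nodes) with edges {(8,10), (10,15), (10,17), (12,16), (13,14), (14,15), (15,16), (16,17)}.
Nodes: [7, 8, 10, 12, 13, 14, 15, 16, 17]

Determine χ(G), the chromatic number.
χ(G) = 2

Clique number ω(G) = 2 (lower bound: χ ≥ ω).
The graph is bipartite (no odd cycle), so 2 colors suffice: χ(G) = 2.
A valid 2-coloring: color 1: [7, 8, 12, 13, 15, 17]; color 2: [10, 14, 16].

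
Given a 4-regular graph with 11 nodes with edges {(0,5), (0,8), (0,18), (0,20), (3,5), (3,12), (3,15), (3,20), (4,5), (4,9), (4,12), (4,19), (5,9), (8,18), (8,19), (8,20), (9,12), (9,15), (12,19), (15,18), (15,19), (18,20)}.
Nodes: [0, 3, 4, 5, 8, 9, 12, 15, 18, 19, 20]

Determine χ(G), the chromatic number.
Clique number ω(G) = 4 (lower bound: χ ≥ ω).
The clique on [0, 8, 18, 20] has size 4, forcing χ ≥ 4, and the coloring below uses 4 colors, so χ(G) = 4.
A valid 4-coloring: color 1: [5, 18, 19]; color 2: [3, 8, 9]; color 3: [12, 15, 20]; color 4: [0, 4].

χ(G) = 4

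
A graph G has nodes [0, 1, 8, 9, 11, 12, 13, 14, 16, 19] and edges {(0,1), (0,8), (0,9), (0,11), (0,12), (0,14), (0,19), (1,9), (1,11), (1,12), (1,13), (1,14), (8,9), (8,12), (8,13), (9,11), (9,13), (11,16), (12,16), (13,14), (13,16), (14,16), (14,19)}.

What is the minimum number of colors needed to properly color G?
χ(G) = 4

Clique number ω(G) = 4 (lower bound: χ ≥ ω).
The clique on [0, 1, 9, 11] has size 4, forcing χ ≥ 4, and the coloring below uses 4 colors, so χ(G) = 4.
A valid 4-coloring: color 1: [0, 16]; color 2: [1, 8, 19]; color 3: [9, 12, 14]; color 4: [11, 13].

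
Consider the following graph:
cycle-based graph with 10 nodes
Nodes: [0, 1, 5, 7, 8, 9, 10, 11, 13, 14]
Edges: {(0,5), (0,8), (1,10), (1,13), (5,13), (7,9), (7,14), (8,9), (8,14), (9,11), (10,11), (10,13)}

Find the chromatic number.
χ(G) = 3

Clique number ω(G) = 3 (lower bound: χ ≥ ω).
The clique on [1, 10, 13] has size 3, forcing χ ≥ 3, and the coloring below uses 3 colors, so χ(G) = 3.
A valid 3-coloring: color 1: [5, 9, 10, 14]; color 2: [7, 8, 11, 13]; color 3: [0, 1].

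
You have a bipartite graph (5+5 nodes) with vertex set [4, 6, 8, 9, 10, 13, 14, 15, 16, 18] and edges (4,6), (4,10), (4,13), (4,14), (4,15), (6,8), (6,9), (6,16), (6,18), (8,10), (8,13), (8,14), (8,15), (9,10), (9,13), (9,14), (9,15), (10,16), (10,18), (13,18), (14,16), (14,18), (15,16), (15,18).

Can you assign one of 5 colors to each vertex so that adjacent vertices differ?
Yes, G is 5-colorable

A valid 5-coloring: color 1: [4, 8, 9, 16, 18]; color 2: [6, 10, 13, 14, 15].
(χ(G) = 2 ≤ 5.)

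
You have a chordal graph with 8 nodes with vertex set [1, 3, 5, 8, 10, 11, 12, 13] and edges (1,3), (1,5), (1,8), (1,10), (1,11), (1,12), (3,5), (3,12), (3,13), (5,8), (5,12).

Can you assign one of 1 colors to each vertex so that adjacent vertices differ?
No, G is not 1-colorable

The clique on vertices [1, 3, 5, 12] has size 4 > 1, so it alone needs 4 colors.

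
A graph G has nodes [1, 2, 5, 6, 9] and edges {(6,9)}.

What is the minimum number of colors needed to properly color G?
χ(G) = 2

Clique number ω(G) = 2 (lower bound: χ ≥ ω).
The graph is bipartite (no odd cycle), so 2 colors suffice: χ(G) = 2.
A valid 2-coloring: color 1: [1, 2, 5, 9]; color 2: [6].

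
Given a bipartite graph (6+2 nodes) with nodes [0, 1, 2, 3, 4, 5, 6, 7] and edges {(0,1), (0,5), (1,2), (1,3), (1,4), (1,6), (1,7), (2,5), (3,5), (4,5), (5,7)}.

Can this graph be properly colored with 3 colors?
A valid 3-coloring: color 1: [1, 5]; color 2: [0, 2, 3, 4, 6, 7].
(χ(G) = 2 ≤ 3.)

Yes, G is 3-colorable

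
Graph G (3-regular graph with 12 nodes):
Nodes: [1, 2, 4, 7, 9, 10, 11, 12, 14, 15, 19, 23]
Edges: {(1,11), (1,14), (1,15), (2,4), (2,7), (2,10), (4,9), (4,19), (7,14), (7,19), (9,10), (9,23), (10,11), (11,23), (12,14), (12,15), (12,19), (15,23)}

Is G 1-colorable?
No, G is not 1-colorable

Edge (1,11) forces its endpoints to differ, so 1 color is not enough.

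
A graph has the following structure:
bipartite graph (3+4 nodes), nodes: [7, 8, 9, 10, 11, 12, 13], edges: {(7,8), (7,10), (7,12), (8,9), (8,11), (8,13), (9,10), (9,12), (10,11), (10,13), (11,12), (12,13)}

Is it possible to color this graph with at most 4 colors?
Yes, G is 4-colorable

A valid 4-coloring: color 1: [8, 10, 12]; color 2: [7, 9, 11, 13].
(χ(G) = 2 ≤ 4.)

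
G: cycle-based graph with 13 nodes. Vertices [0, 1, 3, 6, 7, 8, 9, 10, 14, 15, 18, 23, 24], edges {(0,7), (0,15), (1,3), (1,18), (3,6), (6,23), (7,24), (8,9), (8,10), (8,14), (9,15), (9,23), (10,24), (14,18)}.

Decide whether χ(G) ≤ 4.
A valid 4-coloring: color 1: [0, 1, 6, 9, 14, 24]; color 2: [3, 7, 8, 15, 18, 23]; color 3: [10].
(χ(G) = 3 ≤ 4.)

Yes, G is 4-colorable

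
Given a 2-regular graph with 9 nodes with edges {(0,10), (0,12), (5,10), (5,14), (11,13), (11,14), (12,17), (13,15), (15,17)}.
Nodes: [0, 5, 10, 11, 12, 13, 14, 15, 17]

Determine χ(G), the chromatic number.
χ(G) = 3

Clique number ω(G) = 2 (lower bound: χ ≥ ω).
Odd cycle [14, 11, 13, 15, 17, 12, 0, 10, 5] needs 3 colors (χ ≥ 3).
The coloring below uses 3 colors, so χ(G) = 3.
A valid 3-coloring: color 1: [10, 12, 14, 15]; color 2: [0, 5, 13, 17]; color 3: [11].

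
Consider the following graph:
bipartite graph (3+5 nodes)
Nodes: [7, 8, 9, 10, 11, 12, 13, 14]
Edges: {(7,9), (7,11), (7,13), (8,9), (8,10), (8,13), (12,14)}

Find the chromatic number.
Clique number ω(G) = 2 (lower bound: χ ≥ ω).
The graph is bipartite (no odd cycle), so 2 colors suffice: χ(G) = 2.
A valid 2-coloring: color 1: [7, 8, 12]; color 2: [9, 10, 11, 13, 14].

χ(G) = 2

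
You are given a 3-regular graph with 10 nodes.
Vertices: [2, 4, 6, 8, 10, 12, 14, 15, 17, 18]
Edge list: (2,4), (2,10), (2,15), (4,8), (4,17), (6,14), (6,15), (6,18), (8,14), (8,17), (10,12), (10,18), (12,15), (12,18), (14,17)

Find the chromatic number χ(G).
χ(G) = 3

Clique number ω(G) = 3 (lower bound: χ ≥ ω).
The clique on [4, 8, 17] has size 3, forcing χ ≥ 3, and the coloring below uses 3 colors, so χ(G) = 3.
A valid 3-coloring: color 1: [2, 6, 12, 17]; color 2: [4, 10, 14, 15]; color 3: [8, 18].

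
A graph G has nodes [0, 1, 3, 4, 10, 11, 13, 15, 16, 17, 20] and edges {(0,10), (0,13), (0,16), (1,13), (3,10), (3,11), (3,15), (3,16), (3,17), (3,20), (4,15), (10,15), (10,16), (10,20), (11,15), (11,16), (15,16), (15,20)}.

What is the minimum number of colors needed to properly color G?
Clique number ω(G) = 4 (lower bound: χ ≥ ω).
The clique on [3, 10, 15, 16] has size 4, forcing χ ≥ 4, and the coloring below uses 4 colors, so χ(G) = 4.
A valid 4-coloring: color 1: [0, 1, 15, 17]; color 2: [3, 4, 13]; color 3: [10, 11]; color 4: [16, 20].

χ(G) = 4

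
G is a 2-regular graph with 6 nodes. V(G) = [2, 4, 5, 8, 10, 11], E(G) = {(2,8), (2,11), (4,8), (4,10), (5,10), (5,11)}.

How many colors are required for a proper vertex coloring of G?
Clique number ω(G) = 2 (lower bound: χ ≥ ω).
The graph is bipartite (no odd cycle), so 2 colors suffice: χ(G) = 2.
A valid 2-coloring: color 1: [8, 10, 11]; color 2: [2, 4, 5].

χ(G) = 2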